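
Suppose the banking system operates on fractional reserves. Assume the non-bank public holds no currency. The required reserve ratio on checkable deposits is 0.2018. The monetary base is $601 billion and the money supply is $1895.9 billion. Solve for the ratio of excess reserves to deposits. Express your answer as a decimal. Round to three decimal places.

Using m = M/MB = 1895.9/601 ≈ 3.154576. Since m = (1 + c)/(c + rr + e), the denominator satisfies c + rr + e = (1 + c)/m = (1 + 0) / 3.154576 ≈ 0.317000.
With c = 0 and rr = 0.2018, the ratio of excess reserves to deposits is 0.317000 − 0 − 0.2018 = 0.1152.

0.115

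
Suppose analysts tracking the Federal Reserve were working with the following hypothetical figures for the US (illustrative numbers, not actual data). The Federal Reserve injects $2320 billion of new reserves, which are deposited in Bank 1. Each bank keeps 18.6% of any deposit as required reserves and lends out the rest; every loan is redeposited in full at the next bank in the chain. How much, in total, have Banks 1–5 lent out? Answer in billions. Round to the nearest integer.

Bank i lends (1 − rr)^i of the original deposit: Bank 1 lends 2320·0.8140 = 1888.4800, Bank 2 lends 2320·0.8140² ≈ 1537.2227, and so on.
Summing a geometric series: total = 2320·[0.8140·(1 − 0.8140^5) / (1 − 0.8140)] ≈ 6524.6655 billion.

$6525 billion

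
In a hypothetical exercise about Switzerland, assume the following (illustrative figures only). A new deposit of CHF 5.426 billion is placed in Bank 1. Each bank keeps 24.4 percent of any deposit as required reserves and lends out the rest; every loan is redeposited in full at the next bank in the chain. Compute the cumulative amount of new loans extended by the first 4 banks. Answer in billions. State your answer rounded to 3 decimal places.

CHF 11.320 billion

Bank i lends (1 − rr)^i of the original deposit: Bank 1 lends 5.426·0.7560 ≈ 4.1021, Bank 2 lends 5.426·0.7560² ≈ 3.1012, and so on.
Summing a geometric series: total = 5.426·[0.7560·(1 − 0.7560^4) / (1 − 0.7560)] ≈ 11.3201 billion.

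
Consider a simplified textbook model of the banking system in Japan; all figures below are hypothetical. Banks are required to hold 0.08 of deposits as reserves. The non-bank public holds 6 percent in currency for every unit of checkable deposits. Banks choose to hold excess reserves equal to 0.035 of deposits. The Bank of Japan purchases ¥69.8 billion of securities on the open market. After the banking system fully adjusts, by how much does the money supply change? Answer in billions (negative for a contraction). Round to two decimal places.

¥422.79 billion

The money multiplier is m = (1 + c) / (rr + e + c) = (1 + 0.06) / (0.08 + 0.035 + 0.06) ≈ 6.05714.
The purchase adds 69.8 billion of base, so ΔM = m × ΔMB = 6.05714 × (+69.8) ≈ 422.7884 billion.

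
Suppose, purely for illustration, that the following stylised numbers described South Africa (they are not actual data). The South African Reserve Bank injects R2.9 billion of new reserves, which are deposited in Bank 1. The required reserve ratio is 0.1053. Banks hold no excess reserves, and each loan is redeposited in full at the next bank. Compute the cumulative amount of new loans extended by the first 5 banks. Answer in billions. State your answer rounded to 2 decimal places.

R10.51 billion

Bank i lends (1 − rr)^i of the original deposit: Bank 1 lends 2.9·0.8947 ≈ 2.5946, Bank 2 lends 2.9·0.8947² ≈ 2.3214, and so on.
Summing a geometric series: total = 2.9·[0.8947·(1 − 0.8947^5) / (1 − 0.8947)] ≈ 10.5139 billion.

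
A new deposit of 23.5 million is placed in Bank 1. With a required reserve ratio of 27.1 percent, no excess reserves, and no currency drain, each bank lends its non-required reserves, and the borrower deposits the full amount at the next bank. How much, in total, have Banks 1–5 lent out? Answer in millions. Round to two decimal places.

Bank i lends (1 − rr)^i of the original deposit: Bank 1 lends 23.5·0.7290 = 17.1315, Bank 2 lends 23.5·0.7290² ≈ 12.4889, and so on.
Summing a geometric series: total = 23.5·[0.7290·(1 − 0.7290^5) / (1 − 0.7290)] ≈ 50.2003 million.

50.20 million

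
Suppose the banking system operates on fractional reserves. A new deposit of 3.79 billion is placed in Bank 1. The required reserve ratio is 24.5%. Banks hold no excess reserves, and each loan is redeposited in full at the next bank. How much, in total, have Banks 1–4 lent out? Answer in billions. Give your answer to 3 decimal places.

7.884 billion

Bank i lends (1 − rr)^i of the original deposit: Bank 1 lends 3.79·0.7550 ≈ 2.8615, Bank 2 lends 3.79·0.7550² ≈ 2.1604, and so on.
Summing a geometric series: total = 3.79·[0.7550·(1 − 0.7550^4) / (1 − 0.7550)] ≈ 7.8844 billion.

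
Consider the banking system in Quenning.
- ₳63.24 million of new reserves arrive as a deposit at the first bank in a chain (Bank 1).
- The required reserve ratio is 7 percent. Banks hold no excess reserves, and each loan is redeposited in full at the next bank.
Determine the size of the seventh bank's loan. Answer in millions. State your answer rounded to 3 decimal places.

₳38.052 million

Each bank lends a fraction (1 − rr) = 0.9300 of the deposit it receives, so Bank 7 receives 63.24·0.9300^6 and lends 63.24·0.9300^7 ≈ 38.0516 million.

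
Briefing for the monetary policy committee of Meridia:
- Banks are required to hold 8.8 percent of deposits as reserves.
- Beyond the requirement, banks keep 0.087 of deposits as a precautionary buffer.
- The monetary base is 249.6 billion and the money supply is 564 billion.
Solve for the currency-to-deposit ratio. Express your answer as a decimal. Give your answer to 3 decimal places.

Using m = M/MB = 564/249.6 ≈ 2.259615. From m = (1 + c)/(c + rr + e), rearranging gives 1 + c = m·(c + rr + e), so c·(1 − m) = m·(rr + e) − 1.
Hence c = [m·(rr + e) − 1]/(1 − m) = [2.259615 × (0.088 + 0.087) − 1] / (1 − 2.259615) ≈ 0.479962.

0.480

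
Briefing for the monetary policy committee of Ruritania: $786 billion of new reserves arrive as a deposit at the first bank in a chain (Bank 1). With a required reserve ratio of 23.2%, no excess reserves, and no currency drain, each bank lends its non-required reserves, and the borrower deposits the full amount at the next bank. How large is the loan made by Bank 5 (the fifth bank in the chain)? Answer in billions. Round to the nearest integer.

$210 billion

Each bank lends a fraction (1 − rr) = 0.7680 of the deposit it receives, so Bank 5 receives 786·0.7680^4 and lends 786·0.7680^5 ≈ 210.0045 billion.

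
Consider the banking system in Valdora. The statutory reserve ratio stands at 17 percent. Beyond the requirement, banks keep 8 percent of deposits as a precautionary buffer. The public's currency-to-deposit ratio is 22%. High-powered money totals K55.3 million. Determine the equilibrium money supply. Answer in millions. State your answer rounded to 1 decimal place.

The money multiplier is m = (1 + c) / (rr + e + c) = (1 + 0.22) / (0.17 + 0.08 + 0.22) ≈ 2.5957.
So M = m × MB = 2.5957 × 55.3 ≈ 143.5422 million.

K143.5 million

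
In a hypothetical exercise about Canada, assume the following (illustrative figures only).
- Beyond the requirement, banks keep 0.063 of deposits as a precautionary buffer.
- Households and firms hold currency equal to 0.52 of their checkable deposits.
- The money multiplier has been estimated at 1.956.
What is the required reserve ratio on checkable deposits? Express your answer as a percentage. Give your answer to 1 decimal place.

Using m = 1.956. Since m = (1 + c)/(c + rr + e), the denominator satisfies c + rr + e = (1 + c)/m = (1 + 0.52) / 1.956 ≈ 0.777096.
With c = 0.52 and e = 0.063, the required reserve ratio on checkable deposits is 0.777096 − 0.52 − 0.063 = 0.194096.

19.4%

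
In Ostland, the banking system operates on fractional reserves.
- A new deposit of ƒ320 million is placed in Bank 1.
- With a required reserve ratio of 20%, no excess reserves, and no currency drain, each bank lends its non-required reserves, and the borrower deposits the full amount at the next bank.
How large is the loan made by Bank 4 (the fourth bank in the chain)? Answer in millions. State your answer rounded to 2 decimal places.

Each bank lends a fraction (1 − rr) = 0.8000 of the deposit it receives, so Bank 4 receives 320·0.8000^3 and lends 320·0.8000^4 = 131.0720 million.

ƒ131.07 million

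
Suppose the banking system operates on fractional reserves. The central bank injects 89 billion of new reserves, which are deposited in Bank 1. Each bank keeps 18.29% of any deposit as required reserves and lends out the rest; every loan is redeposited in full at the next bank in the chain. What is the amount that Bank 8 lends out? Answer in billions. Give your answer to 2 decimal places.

17.68 billion

Each bank lends a fraction (1 − rr) = 0.8171 of the deposit it receives, so Bank 8 receives 89·0.8171^7 and lends 89·0.8171^8 ≈ 17.6845 billion.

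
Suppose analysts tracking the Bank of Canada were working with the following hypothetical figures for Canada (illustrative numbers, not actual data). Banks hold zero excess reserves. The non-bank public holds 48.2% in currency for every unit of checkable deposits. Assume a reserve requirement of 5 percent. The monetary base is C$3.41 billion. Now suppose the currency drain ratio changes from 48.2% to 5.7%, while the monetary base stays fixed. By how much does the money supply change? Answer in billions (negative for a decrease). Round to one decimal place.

Initially m₁ = (1 + 0.482) / (0.05 + 0.482) ≈ 2.7857, so M₁ = 2.7857 × 3.41 ≈ 9.4992 billion.
After the change m₂ = (1 + 0.057) / (0.05 + 0.057) ≈ 9.8785, so M₂ = 9.8785 × 3.41 ≈ 33.6857 billion.
ΔM = M₂ − M₁ = 33.6857 − 9.4992 = 24.1865 billion.

C$24.2 billion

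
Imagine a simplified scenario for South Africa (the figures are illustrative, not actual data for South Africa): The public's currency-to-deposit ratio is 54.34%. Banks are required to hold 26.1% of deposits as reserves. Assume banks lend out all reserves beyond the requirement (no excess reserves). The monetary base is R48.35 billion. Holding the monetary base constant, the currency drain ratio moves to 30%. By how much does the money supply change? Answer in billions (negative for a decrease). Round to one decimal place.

Initially m₁ = (1 + 0.5434) / (0.261 + 0.5434) ≈ 1.9187, so M₁ = 1.9187 × 48.35 ≈ 92.7691 billion.
After the change m₂ = (1 + 0.3) / (0.261 + 0.3) ≈ 2.3173, so M₂ = 2.3173 × 48.35 ≈ 112.0415 billion.
ΔM = M₂ − M₁ = 112.0415 − 92.7691 = 19.2724 billion.

R19.3 billion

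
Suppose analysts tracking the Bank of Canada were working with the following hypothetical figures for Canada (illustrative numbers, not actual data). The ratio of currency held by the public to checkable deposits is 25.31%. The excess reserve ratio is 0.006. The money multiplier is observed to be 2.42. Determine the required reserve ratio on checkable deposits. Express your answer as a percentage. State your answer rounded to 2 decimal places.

25.87%

Using m = 2.42. Since m = (1 + c)/(c + rr + e), the denominator satisfies c + rr + e = (1 + c)/m = (1 + 0.2531) / 2.42 ≈ 0.517810.
With c = 0.2531 and e = 0.006, the required reserve ratio on checkable deposits is 0.517810 − 0.2531 − 0.006 = 0.25871.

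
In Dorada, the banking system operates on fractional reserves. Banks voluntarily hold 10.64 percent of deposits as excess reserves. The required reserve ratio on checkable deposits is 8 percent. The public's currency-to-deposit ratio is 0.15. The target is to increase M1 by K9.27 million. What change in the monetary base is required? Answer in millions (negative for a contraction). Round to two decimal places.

The money multiplier is m = (1 + c) / (rr + e + c) = (1 + 0.15) / (0.08 + 0.1064 + 0.15) ≈ 3.4185.
ΔMB = ΔM / m = (+9.27) / 3.4185 ≈ 2.7117 million.

K2.71 million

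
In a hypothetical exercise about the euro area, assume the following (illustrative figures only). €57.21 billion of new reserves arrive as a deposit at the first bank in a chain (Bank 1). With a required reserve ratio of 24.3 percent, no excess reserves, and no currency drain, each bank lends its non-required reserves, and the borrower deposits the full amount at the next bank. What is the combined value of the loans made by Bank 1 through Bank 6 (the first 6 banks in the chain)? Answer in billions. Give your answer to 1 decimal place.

Bank i lends (1 − rr)^i of the original deposit: Bank 1 lends 57.21·0.7570 ≈ 43.3080, Bank 2 lends 57.21·0.7570² ≈ 32.7841, and so on.
Summing a geometric series: total = 57.21·[0.7570·(1 − 0.7570^6) / (1 − 0.7570)] ≈ 144.6841 billion.

€144.7 billion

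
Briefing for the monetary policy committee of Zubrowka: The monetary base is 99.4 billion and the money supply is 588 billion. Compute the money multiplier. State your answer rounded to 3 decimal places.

5.915

The money multiplier is m = M / MB = 588 / 99.4 ≈ 5.91549.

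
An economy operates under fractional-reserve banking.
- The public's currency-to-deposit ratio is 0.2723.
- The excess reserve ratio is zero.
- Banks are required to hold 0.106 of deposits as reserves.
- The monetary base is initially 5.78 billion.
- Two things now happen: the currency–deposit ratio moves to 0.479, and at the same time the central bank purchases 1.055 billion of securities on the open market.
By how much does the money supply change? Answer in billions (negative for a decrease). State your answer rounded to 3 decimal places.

Before: m₁ = (1 + 0.2723) / (0.106 + 0.2723) ≈ 3.36320, MB₁ = 5.78, so M₁ = 3.36320 × 5.78 ≈ 19.4393 billion.
After: m₂ = (1 + 0.479) / (0.106 + 0.479) ≈ 2.52821, MB₂ = 5.78 + 1.055 = 6.835, so M₂ = 2.52821 × 6.835 ≈ 17.2803 billion.
ΔM = M₂ − M₁ = 17.2803 − 19.4393 = -2.159 billion.

-2.159 billion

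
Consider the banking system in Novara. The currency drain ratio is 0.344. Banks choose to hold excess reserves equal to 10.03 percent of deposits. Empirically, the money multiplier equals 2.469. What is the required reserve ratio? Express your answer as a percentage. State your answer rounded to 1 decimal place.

10.0%

Using m = 2.469. Since m = (1 + c)/(c + rr + e), the denominator satisfies c + rr + e = (1 + c)/m = (1 + 0.344) / 2.469 ≈ 0.544350.
With c = 0.344 and e = 0.1003, the required reserve ratio is 0.544350 − 0.344 − 0.1003 = 0.10005.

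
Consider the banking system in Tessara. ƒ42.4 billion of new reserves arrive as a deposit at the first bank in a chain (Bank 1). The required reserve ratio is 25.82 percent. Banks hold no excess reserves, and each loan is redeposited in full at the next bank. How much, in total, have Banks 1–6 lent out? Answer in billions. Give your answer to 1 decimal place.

Bank i lends (1 − rr)^i of the original deposit: Bank 1 lends 42.4·0.7418 ≈ 31.4523, Bank 2 lends 42.4·0.7418² ≈ 23.3313, and so on.
Summing a geometric series: total = 42.4·[0.7418·(1 − 0.7418^6) / (1 − 0.7418)] ≈ 101.5175 billion.

ƒ101.5 billion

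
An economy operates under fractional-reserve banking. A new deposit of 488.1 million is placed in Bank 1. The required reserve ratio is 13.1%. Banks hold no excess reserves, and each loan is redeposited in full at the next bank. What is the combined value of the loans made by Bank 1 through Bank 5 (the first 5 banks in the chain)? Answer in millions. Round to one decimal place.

1633.3 million

Bank i lends (1 − rr)^i of the original deposit: Bank 1 lends 488.1·0.8690 = 424.1589, Bank 2 lends 488.1·0.8690² ≈ 368.5941, and so on.
Summing a geometric series: total = 488.1·[0.8690·(1 − 0.8690^5) / (1 − 0.8690)] ≈ 1633.2934 million.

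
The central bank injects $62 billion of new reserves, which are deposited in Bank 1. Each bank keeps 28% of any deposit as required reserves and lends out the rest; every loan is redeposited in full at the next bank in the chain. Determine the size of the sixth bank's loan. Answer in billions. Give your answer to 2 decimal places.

Each bank lends a fraction (1 − rr) = 0.7200 of the deposit it receives, so Bank 6 receives 62·0.7200^5 and lends 62·0.7200^6 ≈ 8.6375 billion.

$8.64 billion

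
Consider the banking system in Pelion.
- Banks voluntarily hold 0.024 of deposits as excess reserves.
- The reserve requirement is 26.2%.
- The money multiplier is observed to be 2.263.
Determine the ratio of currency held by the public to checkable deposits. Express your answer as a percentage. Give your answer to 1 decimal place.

Using m = 2.263. From m = (1 + c)/(c + rr + e), rearranging gives 1 + c = m·(c + rr + e), so c·(1 − m) = m·(rr + e) − 1.
Hence c = [m·(rr + e) − 1]/(1 − m) = [2.263 × (0.262 + 0.024) − 1] / (1 − 2.263) ≈ 0.279321.

27.9%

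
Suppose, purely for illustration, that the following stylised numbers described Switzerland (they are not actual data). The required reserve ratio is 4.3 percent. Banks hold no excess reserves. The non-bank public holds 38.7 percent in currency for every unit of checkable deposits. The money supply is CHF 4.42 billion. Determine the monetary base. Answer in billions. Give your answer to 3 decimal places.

The money multiplier is m = (1 + c) / (rr + c) = (1 + 0.387) / (0.043 + 0.387) ≈ 3.22558.
MB = M / m = 4.42 / 3.22558 ≈ 1.3703 billion.

CHF 1.370 billion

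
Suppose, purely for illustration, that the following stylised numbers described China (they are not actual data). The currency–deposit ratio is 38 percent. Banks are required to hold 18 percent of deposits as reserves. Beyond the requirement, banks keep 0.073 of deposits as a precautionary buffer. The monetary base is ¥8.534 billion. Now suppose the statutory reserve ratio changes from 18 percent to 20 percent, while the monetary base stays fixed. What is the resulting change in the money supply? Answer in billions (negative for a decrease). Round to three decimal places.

Initially m₁ = (1 + 0.38) / (0.18 + 0.073 + 0.38) ≈ 2.18009, so M₁ = 2.18009 × 8.534 ≈ 18.6049 billion.
After the change m₂ = (1 + 0.38) / (0.2 + 0.073 + 0.38) ≈ 2.11332, so M₂ = 2.11332 × 8.534 ≈ 18.0351 billion.
ΔM = M₂ − M₁ = 18.0351 − 18.6049 = -0.5698 billion.

-0.570 billion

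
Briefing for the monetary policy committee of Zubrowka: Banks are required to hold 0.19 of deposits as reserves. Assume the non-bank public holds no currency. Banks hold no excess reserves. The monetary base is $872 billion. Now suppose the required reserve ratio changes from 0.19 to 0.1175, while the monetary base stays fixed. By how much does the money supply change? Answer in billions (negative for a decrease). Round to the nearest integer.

$2832 billion

Initially m₁ = 1 / (0.19) ≈ 5.2632, so M₁ = 5.2632 × 872 = 4589.5104 billion.
After the change m₂ = 1 / (0.1175) ≈ 8.5106, so M₂ = 8.5106 × 872 = 7421.2432 billion.
ΔM = M₂ − M₁ = 7421.2432 − 4589.5104 = 2831.7328 billion.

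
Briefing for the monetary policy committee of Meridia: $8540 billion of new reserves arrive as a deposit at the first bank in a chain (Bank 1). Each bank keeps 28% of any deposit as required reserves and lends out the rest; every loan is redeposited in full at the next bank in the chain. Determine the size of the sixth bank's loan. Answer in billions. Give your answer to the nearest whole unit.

$1190 billion

Each bank lends a fraction (1 − rr) = 0.7200 of the deposit it receives, so Bank 6 receives 8540·0.7200^5 and lends 8540·0.7200^6 ≈ 1189.7422 billion.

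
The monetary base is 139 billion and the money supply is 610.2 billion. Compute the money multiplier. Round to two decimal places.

4.39

The money multiplier is m = M / MB = 610.2 / 139 ≈ 4.38993.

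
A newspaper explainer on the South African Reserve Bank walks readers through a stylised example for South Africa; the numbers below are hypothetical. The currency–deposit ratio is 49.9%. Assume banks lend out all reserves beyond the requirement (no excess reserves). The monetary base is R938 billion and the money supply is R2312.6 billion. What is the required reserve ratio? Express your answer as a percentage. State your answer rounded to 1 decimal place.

10.9%

Using m = M/MB = 2312.6/938 ≈ 2.465458. Since m = (1 + c)/(c + rr + e), the denominator satisfies c + rr + e = (1 + c)/m = (1 + 0.499) / 2.465458 ≈ 0.608001.
With c = 0.499 and e = 0, the required reserve ratio is 0.608001 − 0.499 − 0 = 0.109001.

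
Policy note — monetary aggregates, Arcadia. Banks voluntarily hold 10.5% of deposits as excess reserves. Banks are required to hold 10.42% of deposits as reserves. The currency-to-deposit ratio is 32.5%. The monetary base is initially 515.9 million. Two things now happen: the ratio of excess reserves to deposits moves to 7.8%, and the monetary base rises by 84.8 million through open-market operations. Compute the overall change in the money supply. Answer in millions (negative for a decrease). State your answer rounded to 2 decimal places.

Before: m₁ = (1 + 0.325) / (0.1042 + 0.105 + 0.325) ≈ 2.480344, MB₁ = 515.9, so M₁ = 2.480344 × 515.9 ≈ 1279.6095 million.
After: m₂ = (1 + 0.325) / (0.1042 + 0.078 + 0.325) ≈ 2.612382, MB₂ = 515.9 + 84.8 = 600.7, so M₂ = 2.612382 × 600.7 ≈ 1569.2579 million.
ΔM = M₂ − M₁ = 1569.2579 − 1279.6095 = 289.6484 million.

289.65 million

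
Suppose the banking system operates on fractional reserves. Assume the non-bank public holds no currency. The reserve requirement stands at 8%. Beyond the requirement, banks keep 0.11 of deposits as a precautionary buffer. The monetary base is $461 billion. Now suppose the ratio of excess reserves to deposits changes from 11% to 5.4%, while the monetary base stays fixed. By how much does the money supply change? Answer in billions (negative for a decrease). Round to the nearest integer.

$1014 billion

Initially m₁ = 1 / (0.08 + 0.11) ≈ 5.2632, so M₁ = 5.2632 × 461 = 2426.3352 billion.
After the change m₂ = 1 / (0.08 + 0.054) ≈ 7.4627, so M₂ = 7.4627 × 461 = 3440.3047 billion.
ΔM = M₂ − M₁ = 3440.3047 − 2426.3352 = 1013.9695 billion.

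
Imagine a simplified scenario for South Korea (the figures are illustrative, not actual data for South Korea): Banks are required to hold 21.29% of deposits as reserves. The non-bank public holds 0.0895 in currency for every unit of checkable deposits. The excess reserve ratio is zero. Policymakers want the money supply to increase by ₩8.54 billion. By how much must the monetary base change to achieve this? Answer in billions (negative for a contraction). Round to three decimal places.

The money multiplier is m = (1 + c) / (rr + c) = (1 + 0.0895) / (0.2129 + 0.0895) ≈ 3.60284.
ΔMB = ΔM / m = (+8.54) / 3.60284 ≈ 2.3704 billion.

₩2.370 billion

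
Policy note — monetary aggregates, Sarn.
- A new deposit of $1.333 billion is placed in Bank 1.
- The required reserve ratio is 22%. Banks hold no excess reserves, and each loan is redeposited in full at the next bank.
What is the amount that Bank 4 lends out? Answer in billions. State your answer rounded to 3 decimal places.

$0.493 billion

Each bank lends a fraction (1 − rr) = 0.7800 of the deposit it receives, so Bank 4 receives 1.333·0.7800^3 and lends 1.333·0.7800^4 ≈ 0.4934 billion.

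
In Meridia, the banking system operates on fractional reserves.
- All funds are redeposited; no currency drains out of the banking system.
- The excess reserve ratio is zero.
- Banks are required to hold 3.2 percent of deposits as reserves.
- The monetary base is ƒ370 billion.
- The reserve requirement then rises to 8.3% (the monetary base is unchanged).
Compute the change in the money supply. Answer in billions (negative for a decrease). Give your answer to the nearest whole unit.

Initially m₁ = 1 / (0.032) = 31.25, so M₁ = 31.25 × 370 = 11562.5 billion.
After the change m₂ = 1 / (0.083) ≈ 12.0482, so M₂ = 12.0482 × 370 = 4457.834 billion.
ΔM = M₂ − M₁ = 4457.834 − 11562.5 = -7104.666 billion.

-7105 billion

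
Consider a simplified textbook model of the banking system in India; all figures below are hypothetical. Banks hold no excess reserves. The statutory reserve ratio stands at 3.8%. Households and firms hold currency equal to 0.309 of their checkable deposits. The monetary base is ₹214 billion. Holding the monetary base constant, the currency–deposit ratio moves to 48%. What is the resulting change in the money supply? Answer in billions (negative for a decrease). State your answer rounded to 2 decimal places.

Initially m₁ = (1 + 0.309) / (0.038 + 0.309) ≈ 3.772334, so M₁ = 3.772334 × 214 ≈ 807.2795 billion.
After the change m₂ = (1 + 0.48) / (0.038 + 0.48) ≈ 2.857143, so M₂ = 2.857143 × 214 ≈ 611.4286 billion.
ΔM = M₂ − M₁ = 611.4286 − 807.2795 = -195.8509 billion.

-195.85 billion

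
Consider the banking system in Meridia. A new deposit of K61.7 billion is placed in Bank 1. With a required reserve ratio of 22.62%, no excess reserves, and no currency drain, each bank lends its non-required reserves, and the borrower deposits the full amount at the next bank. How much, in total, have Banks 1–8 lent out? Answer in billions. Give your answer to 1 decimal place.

Bank i lends (1 − rr)^i of the original deposit: Bank 1 lends 61.7·0.7738 ≈ 47.7435, Bank 2 lends 61.7·0.7738² ≈ 36.9439, and so on.
Summing a geometric series: total = 61.7·[0.7738·(1 − 0.7738^8) / (1 − 0.7738)] ≈ 183.9374 billion.

K183.9 billion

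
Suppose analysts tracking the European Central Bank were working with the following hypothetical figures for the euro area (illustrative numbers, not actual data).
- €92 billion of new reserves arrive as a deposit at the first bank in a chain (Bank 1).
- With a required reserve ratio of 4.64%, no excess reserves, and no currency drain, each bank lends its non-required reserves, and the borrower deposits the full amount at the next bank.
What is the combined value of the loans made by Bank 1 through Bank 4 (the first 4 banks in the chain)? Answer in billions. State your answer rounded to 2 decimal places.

€327.25 billion

Bank i lends (1 − rr)^i of the original deposit: Bank 1 lends 92·0.9536 = 87.7312, Bank 2 lends 92·0.9536² ≈ 83.6605, and so on.
Summing a geometric series: total = 92·[0.9536·(1 − 0.9536^4) / (1 − 0.9536)] ≈ 327.2472 billion.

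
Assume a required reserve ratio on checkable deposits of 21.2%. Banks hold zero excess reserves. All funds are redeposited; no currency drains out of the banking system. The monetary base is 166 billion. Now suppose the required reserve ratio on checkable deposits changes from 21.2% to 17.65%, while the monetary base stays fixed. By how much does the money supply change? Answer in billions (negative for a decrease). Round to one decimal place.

157.5 billion

Initially m₁ = 1 / (0.212) ≈ 4.71698, so M₁ = 4.71698 × 166 ≈ 783.0187 billion.
After the change m₂ = 1 / (0.1765) ≈ 5.66572, so M₂ = 5.66572 × 166 ≈ 940.5095 billion.
ΔM = M₂ − M₁ = 940.5095 − 783.0187 = 157.4908 billion.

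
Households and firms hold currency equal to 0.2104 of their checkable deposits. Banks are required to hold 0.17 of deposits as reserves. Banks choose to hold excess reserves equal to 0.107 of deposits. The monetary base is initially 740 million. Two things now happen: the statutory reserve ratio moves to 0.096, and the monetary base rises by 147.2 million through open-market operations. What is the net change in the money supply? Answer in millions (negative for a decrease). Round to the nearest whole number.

Before: m₁ = (1 + 0.2104) / (0.17 + 0.107 + 0.2104) ≈ 2.4834, MB₁ = 740, so M₁ = 2.4834 × 740 = 1837.716 million.
After: m₂ = (1 + 0.2104) / (0.096 + 0.107 + 0.2104) ≈ 2.9279, MB₂ = 740 + 147.2 = 887.2, so M₂ = 2.9279 × 887.2 ≈ 2597.6329 million.
ΔM = M₂ − M₁ = 2597.6329 − 1837.716 = 759.9169 million.

760 million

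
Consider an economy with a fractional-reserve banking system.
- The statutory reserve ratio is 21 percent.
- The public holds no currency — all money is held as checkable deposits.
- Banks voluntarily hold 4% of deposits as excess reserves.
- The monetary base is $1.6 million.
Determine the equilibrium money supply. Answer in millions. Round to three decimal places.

The money multiplier is m = 1 / (rr + e) = 1 / (0.21 + 0.04) = 4.
So M = m × MB = 4 × 1.6 = 6.4 million.

$6.400 million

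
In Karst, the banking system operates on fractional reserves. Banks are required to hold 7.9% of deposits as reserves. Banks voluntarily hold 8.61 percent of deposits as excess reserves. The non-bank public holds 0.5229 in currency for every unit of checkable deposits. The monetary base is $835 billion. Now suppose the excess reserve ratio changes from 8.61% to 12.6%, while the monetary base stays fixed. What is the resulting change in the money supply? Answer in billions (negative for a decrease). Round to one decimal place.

-101.3 billion

Initially m₁ = (1 + 0.5229) / (0.079 + 0.0861 + 0.5229) ≈ 2.21352, so M₁ = 2.21352 × 835 = 1848.2892 billion.
After the change m₂ = (1 + 0.5229) / (0.079 + 0.126 + 0.5229) ≈ 2.09218, so M₂ = 2.09218 × 835 = 1746.9703 billion.
ΔM = M₂ − M₁ = 1746.9703 − 1848.2892 = -101.3189 billion.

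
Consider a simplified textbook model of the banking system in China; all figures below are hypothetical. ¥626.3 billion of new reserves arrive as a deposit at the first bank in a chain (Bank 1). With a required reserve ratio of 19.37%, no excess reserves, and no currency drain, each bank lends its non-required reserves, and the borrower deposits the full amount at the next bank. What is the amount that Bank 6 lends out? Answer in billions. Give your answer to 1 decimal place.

¥172.1 billion

Each bank lends a fraction (1 − rr) = 0.8063 of the deposit it receives, so Bank 6 receives 626.3·0.8063^5 and lends 626.3·0.8063^6 ≈ 172.0927 billion.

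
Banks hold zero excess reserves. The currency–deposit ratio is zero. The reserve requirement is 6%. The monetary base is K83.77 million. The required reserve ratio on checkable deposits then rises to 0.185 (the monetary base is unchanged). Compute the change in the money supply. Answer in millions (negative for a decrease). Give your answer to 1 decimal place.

-943.4 million

Initially m₁ = 1 / (0.06) ≈ 16.6667, so M₁ = 16.6667 × 83.77 ≈ 1396.1695 million.
After the change m₂ = 1 / (0.185) ≈ 5.4054, so M₂ = 5.4054 × 83.77 ≈ 452.8104 million.
ΔM = M₂ − M₁ = 452.8104 − 1396.1695 = -943.3591 million.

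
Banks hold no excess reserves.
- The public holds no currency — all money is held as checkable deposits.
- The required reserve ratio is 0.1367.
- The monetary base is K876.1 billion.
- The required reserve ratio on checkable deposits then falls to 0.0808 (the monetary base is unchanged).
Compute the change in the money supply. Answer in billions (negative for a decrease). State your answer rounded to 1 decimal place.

Initially m₁ = 1 / (0.1367) ≈ 7.31529, so M₁ = 7.31529 × 876.1 ≈ 6408.9256 billion.
After the change m₂ = 1 / (0.0808) ≈ 12.37624, so M₂ = 12.37624 × 876.1 ≈ 10842.8239 billion.
ΔM = M₂ − M₁ = 10842.8239 − 6408.9256 = 4433.8983 billion.

K4433.9 billion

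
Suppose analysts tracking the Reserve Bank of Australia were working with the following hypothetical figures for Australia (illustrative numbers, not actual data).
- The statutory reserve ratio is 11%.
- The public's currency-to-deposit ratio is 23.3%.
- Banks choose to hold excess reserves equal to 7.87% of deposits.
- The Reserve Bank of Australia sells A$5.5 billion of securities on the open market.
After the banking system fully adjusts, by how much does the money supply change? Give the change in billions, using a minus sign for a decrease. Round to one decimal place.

The money multiplier is m = (1 + c) / (rr + e + c) = (1 + 0.233) / (0.11 + 0.0787 + 0.233) ≈ 2.9239.
The sale removes 5.5 billion of base, so ΔM = m × ΔMB = 2.9239 × (−5.5) ≈ -16.0815 billion.

-16.1 billion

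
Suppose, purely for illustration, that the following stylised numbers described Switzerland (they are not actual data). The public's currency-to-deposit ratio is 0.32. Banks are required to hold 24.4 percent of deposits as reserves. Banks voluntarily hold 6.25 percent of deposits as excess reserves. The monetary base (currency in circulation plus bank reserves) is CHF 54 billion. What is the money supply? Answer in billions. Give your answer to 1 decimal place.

CHF 113.8 billion

The money multiplier is m = (1 + c) / (rr + e + c) = (1 + 0.32) / (0.244 + 0.0625 + 0.32) ≈ 2.1069.
So M = m × MB = 2.1069 × 54 = 113.7726 billion.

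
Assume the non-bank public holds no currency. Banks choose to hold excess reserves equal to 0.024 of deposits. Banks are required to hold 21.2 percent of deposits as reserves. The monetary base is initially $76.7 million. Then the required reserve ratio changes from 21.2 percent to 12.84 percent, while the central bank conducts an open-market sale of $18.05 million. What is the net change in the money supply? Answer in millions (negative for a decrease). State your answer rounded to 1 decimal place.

$59.8 million

Before: m₁ = 1 / (0.212 + 0.024) ≈ 4.2373, MB₁ = 76.7, so M₁ = 4.2373 × 76.7 ≈ 325.0009 million.
After: m₂ = 1 / (0.1284 + 0.024) ≈ 6.5617, MB₂ = 76.7 − 18.05 = 58.65, so M₂ = 6.5617 × 58.65 ≈ 384.8437 million.
ΔM = M₂ − M₁ = 384.8437 − 325.0009 = 59.8428 million.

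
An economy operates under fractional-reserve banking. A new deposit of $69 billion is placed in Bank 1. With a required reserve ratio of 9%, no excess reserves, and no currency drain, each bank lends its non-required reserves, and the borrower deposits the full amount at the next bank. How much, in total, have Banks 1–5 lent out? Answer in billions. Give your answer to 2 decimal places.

Bank i lends (1 − rr)^i of the original deposit: Bank 1 lends 69·0.9100 = 62.7900, Bank 2 lends 69·0.9100² = 57.1389, and so on.
Summing a geometric series: total = 69·[0.9100·(1 − 0.9100^5) / (1 − 0.9100)] ≈ 262.3002 billion.

$262.30 billion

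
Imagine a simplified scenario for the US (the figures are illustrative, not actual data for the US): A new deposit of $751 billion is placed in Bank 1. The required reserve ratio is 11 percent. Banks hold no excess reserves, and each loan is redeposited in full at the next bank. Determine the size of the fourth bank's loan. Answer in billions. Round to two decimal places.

Each bank lends a fraction (1 − rr) = 0.8900 of the deposit it receives, so Bank 4 receives 751·0.8900^3 and lends 751·0.8900^4 ≈ 471.1942 billion.

$471.19 billion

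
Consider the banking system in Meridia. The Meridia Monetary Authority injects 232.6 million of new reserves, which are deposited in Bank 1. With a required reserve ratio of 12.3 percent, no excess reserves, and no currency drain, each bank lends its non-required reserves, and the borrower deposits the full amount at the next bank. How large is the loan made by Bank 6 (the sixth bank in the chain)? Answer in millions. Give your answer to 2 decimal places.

Each bank lends a fraction (1 − rr) = 0.8770 of the deposit it receives, so Bank 6 receives 232.6·0.8770^5 and lends 232.6·0.8770^6 ≈ 105.8296 million.

105.83 million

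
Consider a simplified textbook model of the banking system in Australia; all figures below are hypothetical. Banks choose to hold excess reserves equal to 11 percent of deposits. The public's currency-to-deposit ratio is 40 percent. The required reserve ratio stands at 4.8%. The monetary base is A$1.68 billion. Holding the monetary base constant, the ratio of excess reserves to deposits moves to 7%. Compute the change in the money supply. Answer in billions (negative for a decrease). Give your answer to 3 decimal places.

Initially m₁ = (1 + 0.4) / (0.048 + 0.11 + 0.4) ≈ 2.50896, so M₁ = 2.50896 × 1.68 ≈ 4.2151 billion.
After the change m₂ = (1 + 0.4) / (0.048 + 0.07 + 0.4) ≈ 2.70270, so M₂ = 2.70270 × 1.68 ≈ 4.5405 billion.
ΔM = M₂ − M₁ = 4.5405 − 4.2151 = 0.3254 billion.

A$0.325 billion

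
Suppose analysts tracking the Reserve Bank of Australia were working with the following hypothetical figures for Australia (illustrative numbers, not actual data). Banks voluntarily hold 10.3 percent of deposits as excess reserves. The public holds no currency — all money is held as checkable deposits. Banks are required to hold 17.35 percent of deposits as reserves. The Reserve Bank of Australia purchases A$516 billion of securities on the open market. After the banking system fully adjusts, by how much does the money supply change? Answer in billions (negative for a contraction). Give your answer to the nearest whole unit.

The money multiplier is m = 1 / (rr + e) = 1 / (0.1735 + 0.103) ≈ 3.6166.
The purchase adds 516 billion of base, so ΔM = m × ΔMB = 3.6166 × (+516) = 1866.1656 billion.

A$1866 billion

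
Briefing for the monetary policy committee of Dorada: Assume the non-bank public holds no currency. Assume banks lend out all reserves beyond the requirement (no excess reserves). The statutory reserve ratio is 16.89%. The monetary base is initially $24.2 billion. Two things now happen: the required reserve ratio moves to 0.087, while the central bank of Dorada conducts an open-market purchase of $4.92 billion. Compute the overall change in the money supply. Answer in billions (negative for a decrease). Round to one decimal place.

$191.4 billion

Before: m₁ = 1 / (0.1689) ≈ 5.9207, MB₁ = 24.2, so M₁ = 5.9207 × 24.2 ≈ 143.2809 billion.
After: m₂ = 1 / (0.087) ≈ 11.4943, MB₂ = 24.2 + 4.92 = 29.12, so M₂ = 11.4943 × 29.12 ≈ 334.714 billion.
ΔM = M₂ − M₁ = 334.714 − 143.2809 = 191.4331 billion.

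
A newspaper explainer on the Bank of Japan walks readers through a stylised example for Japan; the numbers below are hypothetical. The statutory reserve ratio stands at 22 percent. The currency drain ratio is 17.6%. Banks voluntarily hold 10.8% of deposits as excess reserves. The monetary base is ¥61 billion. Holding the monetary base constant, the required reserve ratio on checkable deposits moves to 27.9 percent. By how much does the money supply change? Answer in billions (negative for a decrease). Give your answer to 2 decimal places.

-14.92 billion

Initially m₁ = (1 + 0.176) / (0.22 + 0.108 + 0.176) ≈ 2.33333, so M₁ = 2.33333 × 61 ≈ 142.3331 billion.
After the change m₂ = (1 + 0.176) / (0.279 + 0.108 + 0.176) ≈ 2.08881, so M₂ = 2.08881 × 61 ≈ 127.4174 billion.
ΔM = M₂ − M₁ = 127.4174 − 142.3331 = -14.9157 billion.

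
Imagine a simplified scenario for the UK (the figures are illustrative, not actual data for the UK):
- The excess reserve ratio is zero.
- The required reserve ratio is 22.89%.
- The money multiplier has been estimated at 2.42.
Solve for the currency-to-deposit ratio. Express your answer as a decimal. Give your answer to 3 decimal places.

Using m = 2.42. From m = (1 + c)/(c + rr + e), rearranging gives 1 + c = m·(c + rr + e), so c·(1 − m) = m·(rr + e) − 1.
Hence c = [m·(rr + e) − 1]/(1 − m) = [2.42 × (0.2289 + 0) − 1] / (1 − 2.42) ≈ 0.314128.

0.314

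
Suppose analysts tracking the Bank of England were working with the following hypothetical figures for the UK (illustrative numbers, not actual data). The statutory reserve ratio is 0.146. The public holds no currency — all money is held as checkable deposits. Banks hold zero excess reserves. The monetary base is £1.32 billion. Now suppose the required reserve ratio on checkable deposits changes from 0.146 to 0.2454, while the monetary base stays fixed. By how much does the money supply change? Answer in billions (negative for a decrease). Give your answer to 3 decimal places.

Initially m₁ = 1 / (0.146) ≈ 6.84932, so M₁ = 6.84932 × 1.32 ≈ 9.0411 billion.
After the change m₂ = 1 / (0.2454) ≈ 4.07498, so M₂ = 4.07498 × 1.32 ≈ 5.379 billion.
ΔM = M₂ − M₁ = 5.379 − 9.0411 = -3.6621 billion.

-3.662 billion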